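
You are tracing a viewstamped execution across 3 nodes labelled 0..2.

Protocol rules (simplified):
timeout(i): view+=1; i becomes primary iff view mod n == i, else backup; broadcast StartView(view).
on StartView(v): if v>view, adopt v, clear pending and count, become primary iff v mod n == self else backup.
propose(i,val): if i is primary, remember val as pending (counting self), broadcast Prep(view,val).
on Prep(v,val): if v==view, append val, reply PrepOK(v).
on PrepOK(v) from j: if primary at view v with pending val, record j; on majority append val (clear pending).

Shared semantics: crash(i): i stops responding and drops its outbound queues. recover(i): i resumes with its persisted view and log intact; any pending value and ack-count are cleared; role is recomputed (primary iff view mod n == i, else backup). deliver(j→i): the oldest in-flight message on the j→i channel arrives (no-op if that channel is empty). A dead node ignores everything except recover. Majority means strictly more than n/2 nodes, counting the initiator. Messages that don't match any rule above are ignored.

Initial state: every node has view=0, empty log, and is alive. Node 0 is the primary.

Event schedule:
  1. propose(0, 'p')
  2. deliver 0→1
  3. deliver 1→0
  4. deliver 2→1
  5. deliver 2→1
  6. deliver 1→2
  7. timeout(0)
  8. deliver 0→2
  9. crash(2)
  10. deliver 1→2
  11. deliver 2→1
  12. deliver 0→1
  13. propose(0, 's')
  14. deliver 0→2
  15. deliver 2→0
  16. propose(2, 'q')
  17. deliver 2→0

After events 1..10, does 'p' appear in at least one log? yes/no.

step 1 propose(0,'p'): —
step 2 deliver 0→1: 1={back,v=0,log=p}
step 3 deliver 1→0: 0={prim,v=0,log=p}
step 4 deliver 2→1: —
step 5 deliver 2→1: —
step 6 deliver 1→2: —
step 7 timeout(0): 0={back,v=1,log=p}
step 8 deliver 0→2: 2={back,v=0,log=p}
step 9 crash(2): 2={✗back,v=0,log=p}
step 10 deliver 1→2: —

yes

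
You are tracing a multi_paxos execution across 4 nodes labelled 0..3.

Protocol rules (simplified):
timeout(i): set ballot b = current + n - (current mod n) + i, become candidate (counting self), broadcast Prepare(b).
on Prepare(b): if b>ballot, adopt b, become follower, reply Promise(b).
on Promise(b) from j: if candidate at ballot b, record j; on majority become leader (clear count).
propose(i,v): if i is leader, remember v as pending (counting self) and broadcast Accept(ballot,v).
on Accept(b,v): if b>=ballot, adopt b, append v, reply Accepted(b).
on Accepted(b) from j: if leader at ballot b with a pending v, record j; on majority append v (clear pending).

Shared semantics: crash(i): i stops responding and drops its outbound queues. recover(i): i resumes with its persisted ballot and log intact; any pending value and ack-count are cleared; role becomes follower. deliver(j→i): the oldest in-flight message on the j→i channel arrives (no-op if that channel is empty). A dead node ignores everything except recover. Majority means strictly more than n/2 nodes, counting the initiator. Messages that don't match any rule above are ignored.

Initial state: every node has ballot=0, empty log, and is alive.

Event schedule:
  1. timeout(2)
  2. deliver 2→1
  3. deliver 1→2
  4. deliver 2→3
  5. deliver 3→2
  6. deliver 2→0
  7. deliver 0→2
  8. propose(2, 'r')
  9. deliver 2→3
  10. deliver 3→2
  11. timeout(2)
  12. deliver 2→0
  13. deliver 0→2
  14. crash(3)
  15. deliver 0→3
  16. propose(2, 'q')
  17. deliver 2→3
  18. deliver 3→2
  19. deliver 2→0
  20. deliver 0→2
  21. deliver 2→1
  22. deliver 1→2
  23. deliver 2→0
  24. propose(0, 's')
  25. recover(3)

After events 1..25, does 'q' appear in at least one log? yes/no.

no

step 1 timeout(2): 2={cand,b=6,log=-}
step 2 deliver 2→1: 1={foll,b=6,log=-}
step 3 deliver 1→2: —
step 4 deliver 2→3: 3={foll,b=6,log=-}
step 5 deliver 3→2: 2={lead,b=6,log=-}
step 6 deliver 2→0: 0={foll,b=6,log=-}
step 7 deliver 0→2: —
step 8 propose(2,'r'): —
step 9 deliver 2→3: 3={foll,b=6,log=r}
step 10 deliver 3→2: —
step 11 timeout(2): 2={cand,b=10,log=-}
step 12 deliver 2→0: 0={foll,b=6,log=r}
step 13 deliver 0→2: —
step 14 crash(3): 3={✗foll,b=6,log=r}
step 15 deliver 0→3: —
step 16 propose(2,'q'): —
step 17 deliver 2→3: —
step 18 deliver 3→2: —
step 19 deliver 2→0: 0={foll,b=10,log=r}
step 20 deliver 0→2: —
step 21 deliver 2→1: 1={foll,b=6,log=r}
step 22 deliver 1→2: —
step 23 deliver 2→0: —
step 24 propose(0,'s'): —
step 25 recover(3): 3={foll,b=6,log=r}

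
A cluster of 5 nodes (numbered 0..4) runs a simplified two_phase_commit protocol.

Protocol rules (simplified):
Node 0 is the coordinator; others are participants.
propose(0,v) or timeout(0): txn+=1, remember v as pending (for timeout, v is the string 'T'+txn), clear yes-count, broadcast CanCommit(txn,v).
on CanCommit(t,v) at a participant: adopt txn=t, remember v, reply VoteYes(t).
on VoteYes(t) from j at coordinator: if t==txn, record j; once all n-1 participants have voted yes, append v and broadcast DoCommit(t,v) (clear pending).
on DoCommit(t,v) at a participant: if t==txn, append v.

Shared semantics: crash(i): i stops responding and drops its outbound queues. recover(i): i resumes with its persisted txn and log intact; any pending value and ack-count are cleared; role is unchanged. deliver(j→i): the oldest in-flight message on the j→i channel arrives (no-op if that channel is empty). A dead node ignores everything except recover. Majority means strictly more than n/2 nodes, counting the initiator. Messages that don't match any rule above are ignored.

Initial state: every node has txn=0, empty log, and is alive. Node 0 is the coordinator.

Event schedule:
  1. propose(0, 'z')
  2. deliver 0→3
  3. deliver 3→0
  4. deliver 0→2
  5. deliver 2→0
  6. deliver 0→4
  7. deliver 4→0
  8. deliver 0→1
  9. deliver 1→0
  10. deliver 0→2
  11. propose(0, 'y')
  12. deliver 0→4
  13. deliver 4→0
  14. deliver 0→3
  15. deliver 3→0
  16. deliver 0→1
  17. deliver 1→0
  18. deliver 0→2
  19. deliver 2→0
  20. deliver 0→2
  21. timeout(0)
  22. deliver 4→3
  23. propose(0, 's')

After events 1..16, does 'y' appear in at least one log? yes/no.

no

[1] propose(0,'z') → N0(coor t1 [-])
[2] deliver 0→3 → N3(part t1 [-])
[3] deliver 3→0 → ∅
[4] deliver 0→2 → N2(part t1 [-])
[5] deliver 2→0 → ∅
[6] deliver 0→4 → N4(part t1 [-])
[7] deliver 4→0 → ∅
[8] deliver 0→1 → N1(part t1 [-])
[9] deliver 1→0 → N0(coor t1 [z])
[10] deliver 0→2 → N2(part t1 [z])
[11] propose(0,'y') → N0(coor t2 [z])
[12] deliver 0→4 → N4(part t1 [z])
[13] deliver 4→0 → ∅
[14] deliver 0→3 → N3(part t1 [z])
[15] deliver 3→0 → ∅
[16] deliver 0→1 → N1(part t1 [z])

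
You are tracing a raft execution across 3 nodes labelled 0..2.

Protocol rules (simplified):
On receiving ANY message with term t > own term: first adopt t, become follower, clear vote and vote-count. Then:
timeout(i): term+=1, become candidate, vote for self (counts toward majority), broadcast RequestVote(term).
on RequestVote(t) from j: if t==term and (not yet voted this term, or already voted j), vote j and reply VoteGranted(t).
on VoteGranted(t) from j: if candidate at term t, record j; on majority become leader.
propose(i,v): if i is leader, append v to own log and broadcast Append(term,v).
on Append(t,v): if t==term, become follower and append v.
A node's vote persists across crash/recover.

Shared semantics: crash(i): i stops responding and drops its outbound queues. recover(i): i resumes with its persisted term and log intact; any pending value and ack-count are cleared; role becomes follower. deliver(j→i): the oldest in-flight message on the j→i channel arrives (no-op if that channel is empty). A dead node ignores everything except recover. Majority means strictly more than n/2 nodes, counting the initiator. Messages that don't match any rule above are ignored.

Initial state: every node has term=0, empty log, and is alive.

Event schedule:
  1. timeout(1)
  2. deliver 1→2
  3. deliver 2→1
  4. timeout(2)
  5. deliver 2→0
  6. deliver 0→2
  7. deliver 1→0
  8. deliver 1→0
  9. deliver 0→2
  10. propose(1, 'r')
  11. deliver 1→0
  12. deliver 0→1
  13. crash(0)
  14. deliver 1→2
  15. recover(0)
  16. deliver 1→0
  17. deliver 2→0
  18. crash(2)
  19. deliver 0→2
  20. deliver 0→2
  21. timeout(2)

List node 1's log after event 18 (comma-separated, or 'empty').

1. timeout(1):  <1:cand t1 ->
2. deliver 1→2:  <2:foll t1 ->
3. deliver 2→1:  <1:lead t1 ->
4. timeout(2):  <2:cand t2 ->
5. deliver 2→0:  <0:foll t2 ->
6. deliver 0→2:  <2:lead t2 ->
7. deliver 1→0:  nop
8. deliver 1→0:  nop
9. deliver 0→2:  nop
10. propose(1,'r'):  <1:lead t1 r>
11. deliver 1→0:  nop
12. deliver 0→1:  nop
13. crash(0):  <0:✗foll t2 ->
14. deliver 1→2:  nop
15. recover(0):  <0:foll t2 ->
16. deliver 1→0:  nop
17. deliver 2→0:  nop
18. crash(2):  <2:✗lead t2 ->

r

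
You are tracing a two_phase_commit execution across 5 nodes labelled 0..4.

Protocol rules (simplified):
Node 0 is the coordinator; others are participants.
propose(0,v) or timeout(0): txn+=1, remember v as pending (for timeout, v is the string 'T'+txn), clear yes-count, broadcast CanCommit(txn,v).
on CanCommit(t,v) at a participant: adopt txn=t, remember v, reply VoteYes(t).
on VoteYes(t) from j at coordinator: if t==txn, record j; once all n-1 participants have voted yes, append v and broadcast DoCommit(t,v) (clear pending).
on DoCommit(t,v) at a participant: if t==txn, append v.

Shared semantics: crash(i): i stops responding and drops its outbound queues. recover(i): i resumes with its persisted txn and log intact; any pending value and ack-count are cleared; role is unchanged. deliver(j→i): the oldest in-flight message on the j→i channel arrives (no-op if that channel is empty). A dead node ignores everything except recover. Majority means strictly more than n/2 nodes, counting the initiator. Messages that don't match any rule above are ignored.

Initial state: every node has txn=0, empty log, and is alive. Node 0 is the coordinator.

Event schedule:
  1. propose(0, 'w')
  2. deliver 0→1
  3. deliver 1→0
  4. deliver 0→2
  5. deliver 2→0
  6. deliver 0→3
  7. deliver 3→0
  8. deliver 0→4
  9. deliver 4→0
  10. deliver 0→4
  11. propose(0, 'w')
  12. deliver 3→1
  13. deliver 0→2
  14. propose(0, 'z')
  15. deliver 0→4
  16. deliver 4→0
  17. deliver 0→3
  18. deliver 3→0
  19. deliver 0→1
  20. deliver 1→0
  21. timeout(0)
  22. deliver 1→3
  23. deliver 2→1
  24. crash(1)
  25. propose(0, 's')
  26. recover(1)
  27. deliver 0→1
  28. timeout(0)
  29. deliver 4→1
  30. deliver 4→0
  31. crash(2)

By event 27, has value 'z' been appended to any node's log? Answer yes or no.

no

[1] propose(0,'w') → N0(coor t1 [-])
[2] deliver 0→1 → N1(part t1 [-])
[3] deliver 1→0 → ∅
[4] deliver 0→2 → N2(part t1 [-])
[5] deliver 2→0 → ∅
[6] deliver 0→3 → N3(part t1 [-])
[7] deliver 3→0 → ∅
[8] deliver 0→4 → N4(part t1 [-])
[9] deliver 4→0 → N0(coor t1 [w])
[10] deliver 0→4 → N4(part t1 [w])
[11] propose(0,'w') → N0(coor t2 [w])
[12] deliver 3→1 → ∅
[13] deliver 0→2 → N2(part t1 [w])
[14] propose(0,'z') → N0(coor t3 [w])
[15] deliver 0→4 → N4(part t2 [w])
[16] deliver 4→0 → ∅
[17] deliver 0→3 → N3(part t1 [w])
[18] deliver 3→0 → ∅
[19] deliver 0→1 → N1(part t1 [w])
[20] deliver 1→0 → ∅
[21] timeout(0) → N0(coor t4 [w])
[22] deliver 1→3 → ∅
[23] deliver 2→1 → ∅
[24] crash(1) → N1(✗part t1 [w])
[25] propose(0,'s') → N0(coor t5 [w])
[26] recover(1) → N1(part t1 [w])
[27] deliver 0→1 → N1(part t2 [w])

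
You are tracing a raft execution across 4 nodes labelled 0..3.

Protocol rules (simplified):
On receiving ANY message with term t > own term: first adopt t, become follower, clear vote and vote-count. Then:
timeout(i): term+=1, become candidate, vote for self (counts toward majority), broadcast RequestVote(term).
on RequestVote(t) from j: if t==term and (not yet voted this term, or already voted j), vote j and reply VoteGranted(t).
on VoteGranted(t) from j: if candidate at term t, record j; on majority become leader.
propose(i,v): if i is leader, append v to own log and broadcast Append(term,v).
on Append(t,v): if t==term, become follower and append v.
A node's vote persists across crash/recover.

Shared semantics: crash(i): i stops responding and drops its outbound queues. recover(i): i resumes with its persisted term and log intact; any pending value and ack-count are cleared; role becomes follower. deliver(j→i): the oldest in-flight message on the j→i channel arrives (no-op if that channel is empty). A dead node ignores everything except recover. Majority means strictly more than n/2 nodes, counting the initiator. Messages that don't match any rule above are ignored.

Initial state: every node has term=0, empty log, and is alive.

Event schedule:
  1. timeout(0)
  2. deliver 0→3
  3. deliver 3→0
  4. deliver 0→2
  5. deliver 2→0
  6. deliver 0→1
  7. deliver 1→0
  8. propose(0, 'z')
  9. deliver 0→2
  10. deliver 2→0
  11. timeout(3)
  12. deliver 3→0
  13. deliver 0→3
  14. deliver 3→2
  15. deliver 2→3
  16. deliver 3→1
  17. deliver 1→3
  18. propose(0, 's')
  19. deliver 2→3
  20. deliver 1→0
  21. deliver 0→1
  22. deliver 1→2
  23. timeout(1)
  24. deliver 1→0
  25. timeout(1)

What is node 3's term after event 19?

2

[1] timeout(0) → N0(cand t1 [-])
[2] deliver 0→3 → N3(foll t1 [-])
[3] deliver 3→0 → ∅
[4] deliver 0→2 → N2(foll t1 [-])
[5] deliver 2→0 → N0(lead t1 [-])
[6] deliver 0→1 → N1(foll t1 [-])
[7] deliver 1→0 → ∅
[8] propose(0,'z') → N0(lead t1 [z])
[9] deliver 0→2 → N2(foll t1 [z])
[10] deliver 2→0 → ∅
[11] timeout(3) → N3(cand t2 [-])
[12] deliver 3→0 → N0(foll t2 [z])
[13] deliver 0→3 → ∅
[14] deliver 3→2 → N2(foll t2 [z])
[15] deliver 2→3 → ∅
[16] deliver 3→1 → N1(foll t2 [-])
[17] deliver 1→3 → N3(lead t2 [-])
[18] propose(0,'s') → ∅
[19] deliver 2→3 → ∅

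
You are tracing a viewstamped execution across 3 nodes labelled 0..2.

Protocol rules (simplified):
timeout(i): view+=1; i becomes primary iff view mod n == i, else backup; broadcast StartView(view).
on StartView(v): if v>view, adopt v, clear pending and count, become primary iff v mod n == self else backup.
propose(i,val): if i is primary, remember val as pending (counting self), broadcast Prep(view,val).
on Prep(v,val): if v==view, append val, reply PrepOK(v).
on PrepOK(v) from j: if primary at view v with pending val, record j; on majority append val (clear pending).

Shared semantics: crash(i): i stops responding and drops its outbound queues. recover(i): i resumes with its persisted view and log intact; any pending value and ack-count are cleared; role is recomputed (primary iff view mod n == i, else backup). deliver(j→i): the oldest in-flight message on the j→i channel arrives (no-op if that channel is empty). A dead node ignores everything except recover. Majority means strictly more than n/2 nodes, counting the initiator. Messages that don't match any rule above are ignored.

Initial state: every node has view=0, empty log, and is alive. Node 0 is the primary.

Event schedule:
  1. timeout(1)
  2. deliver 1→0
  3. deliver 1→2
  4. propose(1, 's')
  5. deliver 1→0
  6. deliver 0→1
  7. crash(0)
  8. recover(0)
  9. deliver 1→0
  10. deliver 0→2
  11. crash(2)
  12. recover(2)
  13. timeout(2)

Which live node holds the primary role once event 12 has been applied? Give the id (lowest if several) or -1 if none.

after 1 — timeout(1): n1:prim/v1/[-]
after 2 — deliver 1→0: n0:back/v1/[-]
after 3 — deliver 1→2: n2:back/v1/[-]
after 4 — propose(1,'s'): ·
after 5 — deliver 1→0: n0:back/v1/[s]
after 6 — deliver 0→1: n1:prim/v1/[s]
after 7 — crash(0): n0:✗back/v1/[s]
after 8 — recover(0): n0:back/v1/[s]
after 9 — deliver 1→0: ·
after 10 — deliver 0→2: ·
after 11 — crash(2): n2:✗back/v1/[-]
after 12 — recover(2): n2:back/v1/[-]

1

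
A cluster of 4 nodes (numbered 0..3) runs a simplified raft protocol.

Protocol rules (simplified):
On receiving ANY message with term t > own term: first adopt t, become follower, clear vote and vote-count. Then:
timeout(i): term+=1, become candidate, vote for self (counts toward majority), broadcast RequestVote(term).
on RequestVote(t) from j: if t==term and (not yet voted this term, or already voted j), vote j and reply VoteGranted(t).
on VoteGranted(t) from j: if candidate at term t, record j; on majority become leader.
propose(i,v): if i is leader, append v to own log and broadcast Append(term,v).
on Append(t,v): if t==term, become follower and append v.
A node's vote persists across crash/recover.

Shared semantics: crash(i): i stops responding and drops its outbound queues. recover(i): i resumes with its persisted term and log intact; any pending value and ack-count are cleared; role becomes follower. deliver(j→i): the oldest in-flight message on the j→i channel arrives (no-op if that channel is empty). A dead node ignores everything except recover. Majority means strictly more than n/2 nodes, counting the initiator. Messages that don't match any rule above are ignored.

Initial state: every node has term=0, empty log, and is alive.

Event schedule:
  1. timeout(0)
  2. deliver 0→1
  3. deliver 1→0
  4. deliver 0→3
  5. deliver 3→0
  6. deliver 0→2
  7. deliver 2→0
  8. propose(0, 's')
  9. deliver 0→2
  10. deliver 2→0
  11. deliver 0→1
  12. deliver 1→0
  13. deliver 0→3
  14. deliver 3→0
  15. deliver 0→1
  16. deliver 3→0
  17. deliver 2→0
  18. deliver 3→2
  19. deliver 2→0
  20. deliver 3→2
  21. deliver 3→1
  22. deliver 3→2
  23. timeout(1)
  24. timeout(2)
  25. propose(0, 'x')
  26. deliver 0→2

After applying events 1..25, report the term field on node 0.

1

[1] timeout(0) → N0(cand t1 [-])
[2] deliver 0→1 → N1(foll t1 [-])
[3] deliver 1→0 → ∅
[4] deliver 0→3 → N3(foll t1 [-])
[5] deliver 3→0 → N0(lead t1 [-])
[6] deliver 0→2 → N2(foll t1 [-])
[7] deliver 2→0 → ∅
[8] propose(0,'s') → N0(lead t1 [s])
[9] deliver 0→2 → N2(foll t1 [s])
[10] deliver 2→0 → ∅
[11] deliver 0→1 → N1(foll t1 [s])
[12] deliver 1→0 → ∅
[13] deliver 0→3 → N3(foll t1 [s])
[14] deliver 3→0 → ∅
[15] deliver 0→1 → ∅
[16] deliver 3→0 → ∅
[17] deliver 2→0 → ∅
[18] deliver 3→2 → ∅
[19] deliver 2→0 → ∅
[20] deliver 3→2 → ∅
[21] deliver 3→1 → ∅
[22] deliver 3→2 → ∅
[23] timeout(1) → N1(cand t2 [s])
[24] timeout(2) → N2(cand t2 [s])
[25] propose(0,'x') → N0(lead t1 [s,x])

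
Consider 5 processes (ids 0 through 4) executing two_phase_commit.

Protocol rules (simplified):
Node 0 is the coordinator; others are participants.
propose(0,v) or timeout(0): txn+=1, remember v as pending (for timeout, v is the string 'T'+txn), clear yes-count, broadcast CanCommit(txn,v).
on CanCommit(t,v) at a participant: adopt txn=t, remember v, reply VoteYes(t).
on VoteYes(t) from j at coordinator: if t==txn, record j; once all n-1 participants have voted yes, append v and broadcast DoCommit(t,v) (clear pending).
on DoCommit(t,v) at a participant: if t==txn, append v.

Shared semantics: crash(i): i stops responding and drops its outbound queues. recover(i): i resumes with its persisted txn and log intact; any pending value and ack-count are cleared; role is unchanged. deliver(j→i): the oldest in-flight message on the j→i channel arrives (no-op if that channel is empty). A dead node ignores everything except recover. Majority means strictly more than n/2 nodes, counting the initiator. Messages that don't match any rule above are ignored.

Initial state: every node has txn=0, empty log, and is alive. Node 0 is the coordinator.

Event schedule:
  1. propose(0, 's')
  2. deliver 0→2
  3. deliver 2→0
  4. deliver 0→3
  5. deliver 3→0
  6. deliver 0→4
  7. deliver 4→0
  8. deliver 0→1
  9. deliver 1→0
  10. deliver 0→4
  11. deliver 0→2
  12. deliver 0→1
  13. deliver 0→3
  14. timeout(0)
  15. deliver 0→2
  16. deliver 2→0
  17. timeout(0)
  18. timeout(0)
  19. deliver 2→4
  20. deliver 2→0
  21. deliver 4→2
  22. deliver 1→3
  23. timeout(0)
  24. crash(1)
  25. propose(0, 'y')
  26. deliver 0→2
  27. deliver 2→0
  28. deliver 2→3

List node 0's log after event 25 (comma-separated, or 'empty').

e1 propose(0,'s'): 0[coor,t=1,-]
e2 deliver 0→2: 2[part,t=1,-]
e3 deliver 2→0: ·
e4 deliver 0→3: 3[part,t=1,-]
e5 deliver 3→0: ·
e6 deliver 0→4: 4[part,t=1,-]
e7 deliver 4→0: ·
e8 deliver 0→1: 1[part,t=1,-]
e9 deliver 1→0: 0[coor,t=1,s]
e10 deliver 0→4: 4[part,t=1,s]
e11 deliver 0→2: 2[part,t=1,s]
e12 deliver 0→1: 1[part,t=1,s]
e13 deliver 0→3: 3[part,t=1,s]
e14 timeout(0): 0[coor,t=2,s]
e15 deliver 0→2: 2[part,t=2,s]
e16 deliver 2→0: ·
e17 timeout(0): 0[coor,t=3,s]
e18 timeout(0): 0[coor,t=4,s]
e19 deliver 2→4: ·
e20 deliver 2→0: ·
e21 deliver 4→2: ·
e22 deliver 1→3: ·
e23 timeout(0): 0[coor,t=5,s]
e24 crash(1): 1[✗part,t=1,s]
e25 propose(0,'y'): 0[coor,t=6,s]

s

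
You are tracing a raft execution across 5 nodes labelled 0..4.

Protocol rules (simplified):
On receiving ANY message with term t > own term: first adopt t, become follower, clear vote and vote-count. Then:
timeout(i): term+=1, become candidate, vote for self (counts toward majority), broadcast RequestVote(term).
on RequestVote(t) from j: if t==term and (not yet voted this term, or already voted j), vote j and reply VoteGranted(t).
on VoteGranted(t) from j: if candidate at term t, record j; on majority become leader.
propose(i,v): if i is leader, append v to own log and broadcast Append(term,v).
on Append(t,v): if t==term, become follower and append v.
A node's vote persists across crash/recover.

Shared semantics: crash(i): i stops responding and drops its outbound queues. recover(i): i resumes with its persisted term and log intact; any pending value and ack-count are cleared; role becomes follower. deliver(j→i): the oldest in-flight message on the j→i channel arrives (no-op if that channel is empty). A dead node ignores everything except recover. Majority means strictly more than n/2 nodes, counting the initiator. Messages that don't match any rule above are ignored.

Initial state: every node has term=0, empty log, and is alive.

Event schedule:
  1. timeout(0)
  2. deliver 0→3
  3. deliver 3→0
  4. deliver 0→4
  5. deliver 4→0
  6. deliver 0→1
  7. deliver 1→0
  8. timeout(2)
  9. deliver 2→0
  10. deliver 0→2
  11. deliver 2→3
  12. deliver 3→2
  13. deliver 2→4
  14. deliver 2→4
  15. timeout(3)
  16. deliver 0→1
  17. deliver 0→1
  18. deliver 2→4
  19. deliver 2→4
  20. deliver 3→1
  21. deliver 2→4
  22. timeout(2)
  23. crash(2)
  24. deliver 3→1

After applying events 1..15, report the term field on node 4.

after 1 — timeout(0): n0:cand/t1/[-]
after 2 — deliver 0→3: n3:foll/t1/[-]
after 3 — deliver 3→0: ·
after 4 — deliver 0→4: n4:foll/t1/[-]
after 5 — deliver 4→0: n0:lead/t1/[-]
after 6 — deliver 0→1: n1:foll/t1/[-]
after 7 — deliver 1→0: ·
after 8 — timeout(2): n2:cand/t1/[-]
after 9 — deliver 2→0: ·
after 10 — deliver 0→2: ·
after 11 — deliver 2→3: ·
after 12 — deliver 3→2: ·
after 13 — deliver 2→4: ·
after 14 — deliver 2→4: ·
after 15 — timeout(3): n3:cand/t2/[-]

1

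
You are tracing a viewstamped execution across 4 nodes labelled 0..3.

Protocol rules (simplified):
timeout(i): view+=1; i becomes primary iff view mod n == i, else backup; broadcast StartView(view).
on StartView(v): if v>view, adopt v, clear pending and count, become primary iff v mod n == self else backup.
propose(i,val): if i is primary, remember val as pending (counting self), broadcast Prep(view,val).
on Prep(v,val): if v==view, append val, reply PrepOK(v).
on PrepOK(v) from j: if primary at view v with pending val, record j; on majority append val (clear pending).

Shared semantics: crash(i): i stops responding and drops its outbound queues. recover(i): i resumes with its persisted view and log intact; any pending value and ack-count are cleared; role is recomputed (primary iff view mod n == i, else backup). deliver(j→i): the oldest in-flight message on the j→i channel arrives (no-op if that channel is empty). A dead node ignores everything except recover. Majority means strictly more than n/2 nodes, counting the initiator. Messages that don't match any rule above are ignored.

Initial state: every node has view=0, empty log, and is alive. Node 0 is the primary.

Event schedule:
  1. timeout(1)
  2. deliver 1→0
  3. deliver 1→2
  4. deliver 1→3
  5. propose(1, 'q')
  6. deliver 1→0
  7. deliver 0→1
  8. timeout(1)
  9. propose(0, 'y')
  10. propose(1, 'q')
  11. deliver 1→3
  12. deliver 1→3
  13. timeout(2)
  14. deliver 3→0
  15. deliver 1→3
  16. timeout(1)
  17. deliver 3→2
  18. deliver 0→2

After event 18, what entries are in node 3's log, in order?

1. timeout(1):  <1:prim v1 ->
2. deliver 1→0:  <0:back v1 ->
3. deliver 1→2:  <2:back v1 ->
4. deliver 1→3:  <3:back v1 ->
5. propose(1,'q'):  nop
6. deliver 1→0:  <0:back v1 q>
7. deliver 0→1:  nop
8. timeout(1):  <1:back v2 ->
9. propose(0,'y'):  nop
10. propose(1,'q'):  nop
11. deliver 1→3:  <3:back v1 q>
12. deliver 1→3:  <3:back v2 q>
13. timeout(2):  <2:prim v2 ->
14. deliver 3→0:  nop
15. deliver 1→3:  nop
16. timeout(1):  <1:back v3 ->
17. deliver 3→2:  nop
18. deliver 0→2:  nop

q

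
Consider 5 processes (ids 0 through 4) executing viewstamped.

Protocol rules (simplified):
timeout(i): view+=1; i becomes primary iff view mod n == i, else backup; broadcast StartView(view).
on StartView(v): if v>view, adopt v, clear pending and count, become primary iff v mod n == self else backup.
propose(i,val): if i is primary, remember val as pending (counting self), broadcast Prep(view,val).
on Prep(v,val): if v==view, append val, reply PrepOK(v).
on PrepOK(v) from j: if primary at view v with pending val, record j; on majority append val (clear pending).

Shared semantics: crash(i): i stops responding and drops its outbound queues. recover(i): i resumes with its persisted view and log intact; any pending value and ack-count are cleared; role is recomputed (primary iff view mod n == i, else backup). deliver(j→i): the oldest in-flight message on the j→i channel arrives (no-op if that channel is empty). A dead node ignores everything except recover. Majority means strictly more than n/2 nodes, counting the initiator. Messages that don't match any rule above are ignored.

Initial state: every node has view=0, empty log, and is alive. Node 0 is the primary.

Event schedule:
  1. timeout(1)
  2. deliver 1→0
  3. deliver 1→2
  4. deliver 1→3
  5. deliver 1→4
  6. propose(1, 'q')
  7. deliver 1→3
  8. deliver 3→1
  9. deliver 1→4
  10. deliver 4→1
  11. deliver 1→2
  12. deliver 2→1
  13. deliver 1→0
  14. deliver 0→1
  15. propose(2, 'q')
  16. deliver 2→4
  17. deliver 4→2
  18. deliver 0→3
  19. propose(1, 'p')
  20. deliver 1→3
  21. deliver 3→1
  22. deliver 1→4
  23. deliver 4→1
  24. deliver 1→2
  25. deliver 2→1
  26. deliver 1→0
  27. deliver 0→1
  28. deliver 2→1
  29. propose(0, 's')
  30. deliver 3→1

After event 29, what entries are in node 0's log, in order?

q,p

after 1 — timeout(1): n1:prim/v1/[-]
after 2 — deliver 1→0: n0:back/v1/[-]
after 3 — deliver 1→2: n2:back/v1/[-]
after 4 — deliver 1→3: n3:back/v1/[-]
after 5 — deliver 1→4: n4:back/v1/[-]
after 6 — propose(1,'q'): ·
after 7 — deliver 1→3: n3:back/v1/[q]
after 8 — deliver 3→1: ·
after 9 — deliver 1→4: n4:back/v1/[q]
after 10 — deliver 4→1: n1:prim/v1/[q]
after 11 — deliver 1→2: n2:back/v1/[q]
after 12 — deliver 2→1: ·
after 13 — deliver 1→0: n0:back/v1/[q]
after 14 — deliver 0→1: ·
after 15 — propose(2,'q'): ·
after 16 — deliver 2→4: ·
after 17 — deliver 4→2: ·
after 18 — deliver 0→3: ·
after 19 — propose(1,'p'): ·
after 20 — deliver 1→3: n3:back/v1/[q,p]
after 21 — deliver 3→1: ·
after 22 — deliver 1→4: n4:back/v1/[q,p]
after 23 — deliver 4→1: n1:prim/v1/[q,p]
after 24 — deliver 1→2: n2:back/v1/[q,p]
after 25 — deliver 2→1: ·
after 26 — deliver 1→0: n0:back/v1/[q,p]
after 27 — deliver 0→1: ·
after 28 — deliver 2→1: ·
after 29 — propose(0,'s'): ·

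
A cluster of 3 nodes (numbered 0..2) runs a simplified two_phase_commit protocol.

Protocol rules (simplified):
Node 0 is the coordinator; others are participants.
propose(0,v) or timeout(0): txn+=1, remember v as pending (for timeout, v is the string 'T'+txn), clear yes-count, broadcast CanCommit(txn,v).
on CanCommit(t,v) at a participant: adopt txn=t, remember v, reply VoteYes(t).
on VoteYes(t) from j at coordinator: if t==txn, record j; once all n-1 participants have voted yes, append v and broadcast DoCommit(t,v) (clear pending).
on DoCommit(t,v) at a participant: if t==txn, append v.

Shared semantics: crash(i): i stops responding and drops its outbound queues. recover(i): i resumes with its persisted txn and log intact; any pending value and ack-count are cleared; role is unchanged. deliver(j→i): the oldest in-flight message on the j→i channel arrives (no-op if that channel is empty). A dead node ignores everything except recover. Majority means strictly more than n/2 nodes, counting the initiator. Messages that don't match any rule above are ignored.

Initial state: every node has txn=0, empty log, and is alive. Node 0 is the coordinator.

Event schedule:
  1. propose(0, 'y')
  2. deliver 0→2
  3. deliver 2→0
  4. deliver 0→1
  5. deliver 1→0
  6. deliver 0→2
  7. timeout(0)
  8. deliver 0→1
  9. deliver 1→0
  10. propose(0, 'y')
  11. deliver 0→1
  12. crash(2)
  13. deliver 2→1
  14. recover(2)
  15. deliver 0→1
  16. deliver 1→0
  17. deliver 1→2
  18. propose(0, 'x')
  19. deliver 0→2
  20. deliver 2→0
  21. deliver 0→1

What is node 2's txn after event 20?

[1] propose(0,'y') → N0(coor t1 [-])
[2] deliver 0→2 → N2(part t1 [-])
[3] deliver 2→0 → ∅
[4] deliver 0→1 → N1(part t1 [-])
[5] deliver 1→0 → N0(coor t1 [y])
[6] deliver 0→2 → N2(part t1 [y])
[7] timeout(0) → N0(coor t2 [y])
[8] deliver 0→1 → N1(part t1 [y])
[9] deliver 1→0 → ∅
[10] propose(0,'y') → N0(coor t3 [y])
[11] deliver 0→1 → N1(part t2 [y])
[12] crash(2) → N2(✗part t1 [y])
[13] deliver 2→1 → ∅
[14] recover(2) → N2(part t1 [y])
[15] deliver 0→1 → N1(part t3 [y])
[16] deliver 1→0 → ∅
[17] deliver 1→2 → ∅
[18] propose(0,'x') → N0(coor t4 [y])
[19] deliver 0→2 → N2(part t2 [y])
[20] deliver 2→0 → ∅

2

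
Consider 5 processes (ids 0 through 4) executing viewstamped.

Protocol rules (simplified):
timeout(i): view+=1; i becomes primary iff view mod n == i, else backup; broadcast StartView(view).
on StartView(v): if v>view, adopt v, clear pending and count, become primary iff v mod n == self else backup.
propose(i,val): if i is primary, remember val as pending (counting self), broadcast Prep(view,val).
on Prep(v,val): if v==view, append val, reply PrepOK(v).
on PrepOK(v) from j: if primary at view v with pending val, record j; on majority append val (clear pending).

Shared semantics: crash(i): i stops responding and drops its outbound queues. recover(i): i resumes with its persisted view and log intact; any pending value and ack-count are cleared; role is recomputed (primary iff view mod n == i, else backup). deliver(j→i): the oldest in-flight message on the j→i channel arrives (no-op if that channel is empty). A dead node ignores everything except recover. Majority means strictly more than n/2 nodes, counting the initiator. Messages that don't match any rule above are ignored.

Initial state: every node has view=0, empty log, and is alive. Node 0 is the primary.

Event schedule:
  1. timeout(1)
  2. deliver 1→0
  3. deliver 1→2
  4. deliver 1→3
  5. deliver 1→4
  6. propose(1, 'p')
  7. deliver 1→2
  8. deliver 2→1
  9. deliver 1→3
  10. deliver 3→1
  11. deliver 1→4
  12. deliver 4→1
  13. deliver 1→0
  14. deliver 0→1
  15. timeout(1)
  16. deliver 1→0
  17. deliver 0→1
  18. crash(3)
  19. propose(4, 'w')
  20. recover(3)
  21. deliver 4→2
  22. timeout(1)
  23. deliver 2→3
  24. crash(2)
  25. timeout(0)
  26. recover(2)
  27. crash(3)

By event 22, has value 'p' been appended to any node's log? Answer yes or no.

e1 timeout(1): 1[prim,v=1,-]
e2 deliver 1→0: 0[back,v=1,-]
e3 deliver 1→2: 2[back,v=1,-]
e4 deliver 1→3: 3[back,v=1,-]
e5 deliver 1→4: 4[back,v=1,-]
e6 propose(1,'p'): ·
e7 deliver 1→2: 2[back,v=1,p]
e8 deliver 2→1: ·
e9 deliver 1→3: 3[back,v=1,p]
e10 deliver 3→1: 1[prim,v=1,p]
e11 deliver 1→4: 4[back,v=1,p]
e12 deliver 4→1: ·
e13 deliver 1→0: 0[back,v=1,p]
e14 deliver 0→1: ·
e15 timeout(1): 1[back,v=2,p]
e16 deliver 1→0: 0[back,v=2,p]
e17 deliver 0→1: ·
e18 crash(3): 3[✗back,v=1,p]
e19 propose(4,'w'): ·
e20 recover(3): 3[back,v=1,p]
e21 deliver 4→2: ·
e22 timeout(1): 1[back,v=3,p]

yes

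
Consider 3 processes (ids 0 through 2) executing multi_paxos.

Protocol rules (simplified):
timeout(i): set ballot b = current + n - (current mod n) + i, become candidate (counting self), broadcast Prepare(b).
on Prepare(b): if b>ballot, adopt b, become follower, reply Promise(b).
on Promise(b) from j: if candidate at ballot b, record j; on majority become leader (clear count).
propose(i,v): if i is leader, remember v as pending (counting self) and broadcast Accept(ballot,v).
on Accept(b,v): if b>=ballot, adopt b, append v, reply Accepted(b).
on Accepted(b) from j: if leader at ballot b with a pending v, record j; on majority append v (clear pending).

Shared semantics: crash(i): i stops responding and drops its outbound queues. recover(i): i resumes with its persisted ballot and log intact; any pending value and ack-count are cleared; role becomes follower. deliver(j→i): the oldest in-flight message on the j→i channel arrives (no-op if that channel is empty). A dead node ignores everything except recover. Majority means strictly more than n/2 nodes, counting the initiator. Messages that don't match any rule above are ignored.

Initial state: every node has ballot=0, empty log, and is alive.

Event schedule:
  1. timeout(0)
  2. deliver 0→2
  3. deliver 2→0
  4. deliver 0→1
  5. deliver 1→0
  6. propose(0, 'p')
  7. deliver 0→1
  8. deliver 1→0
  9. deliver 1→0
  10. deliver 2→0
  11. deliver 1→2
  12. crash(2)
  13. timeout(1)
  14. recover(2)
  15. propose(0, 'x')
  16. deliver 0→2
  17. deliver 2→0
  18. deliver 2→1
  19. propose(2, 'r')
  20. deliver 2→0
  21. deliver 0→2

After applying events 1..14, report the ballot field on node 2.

step 1 timeout(0): 0={cand,b=3,log=-}
step 2 deliver 0→2: 2={foll,b=3,log=-}
step 3 deliver 2→0: 0={lead,b=3,log=-}
step 4 deliver 0→1: 1={foll,b=3,log=-}
step 5 deliver 1→0: —
step 6 propose(0,'p'): —
step 7 deliver 0→1: 1={foll,b=3,log=p}
step 8 deliver 1→0: 0={lead,b=3,log=p}
step 9 deliver 1→0: —
step 10 deliver 2→0: —
step 11 deliver 1→2: —
step 12 crash(2): 2={✗foll,b=3,log=-}
step 13 timeout(1): 1={cand,b=7,log=p}
step 14 recover(2): 2={foll,b=3,log=-}

3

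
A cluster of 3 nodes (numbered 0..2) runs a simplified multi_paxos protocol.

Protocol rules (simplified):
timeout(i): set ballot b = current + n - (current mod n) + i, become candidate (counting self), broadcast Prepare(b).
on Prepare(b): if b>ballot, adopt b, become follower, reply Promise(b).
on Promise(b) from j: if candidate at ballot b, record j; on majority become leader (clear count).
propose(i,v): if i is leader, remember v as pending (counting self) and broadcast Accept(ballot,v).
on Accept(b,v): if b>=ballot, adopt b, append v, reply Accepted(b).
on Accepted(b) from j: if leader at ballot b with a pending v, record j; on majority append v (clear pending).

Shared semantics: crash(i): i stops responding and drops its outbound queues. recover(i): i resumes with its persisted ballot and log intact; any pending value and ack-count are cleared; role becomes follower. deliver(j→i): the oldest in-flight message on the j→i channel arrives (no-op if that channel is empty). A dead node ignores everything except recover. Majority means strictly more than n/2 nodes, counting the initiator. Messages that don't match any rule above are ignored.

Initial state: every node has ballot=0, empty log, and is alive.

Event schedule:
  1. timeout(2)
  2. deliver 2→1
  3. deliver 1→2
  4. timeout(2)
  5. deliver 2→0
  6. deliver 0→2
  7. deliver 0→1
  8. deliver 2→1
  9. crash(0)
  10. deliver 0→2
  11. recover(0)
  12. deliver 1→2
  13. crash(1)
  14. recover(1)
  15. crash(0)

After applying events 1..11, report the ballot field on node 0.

1. timeout(2):  <2:cand b5 ->
2. deliver 2→1:  <1:foll b5 ->
3. deliver 1→2:  <2:lead b5 ->
4. timeout(2):  <2:cand b8 ->
5. deliver 2→0:  <0:foll b5 ->
6. deliver 0→2:  nop
7. deliver 0→1:  nop
8. deliver 2→1:  <1:foll b8 ->
9. crash(0):  <0:✗foll b5 ->
10. deliver 0→2:  nop
11. recover(0):  <0:foll b5 ->

5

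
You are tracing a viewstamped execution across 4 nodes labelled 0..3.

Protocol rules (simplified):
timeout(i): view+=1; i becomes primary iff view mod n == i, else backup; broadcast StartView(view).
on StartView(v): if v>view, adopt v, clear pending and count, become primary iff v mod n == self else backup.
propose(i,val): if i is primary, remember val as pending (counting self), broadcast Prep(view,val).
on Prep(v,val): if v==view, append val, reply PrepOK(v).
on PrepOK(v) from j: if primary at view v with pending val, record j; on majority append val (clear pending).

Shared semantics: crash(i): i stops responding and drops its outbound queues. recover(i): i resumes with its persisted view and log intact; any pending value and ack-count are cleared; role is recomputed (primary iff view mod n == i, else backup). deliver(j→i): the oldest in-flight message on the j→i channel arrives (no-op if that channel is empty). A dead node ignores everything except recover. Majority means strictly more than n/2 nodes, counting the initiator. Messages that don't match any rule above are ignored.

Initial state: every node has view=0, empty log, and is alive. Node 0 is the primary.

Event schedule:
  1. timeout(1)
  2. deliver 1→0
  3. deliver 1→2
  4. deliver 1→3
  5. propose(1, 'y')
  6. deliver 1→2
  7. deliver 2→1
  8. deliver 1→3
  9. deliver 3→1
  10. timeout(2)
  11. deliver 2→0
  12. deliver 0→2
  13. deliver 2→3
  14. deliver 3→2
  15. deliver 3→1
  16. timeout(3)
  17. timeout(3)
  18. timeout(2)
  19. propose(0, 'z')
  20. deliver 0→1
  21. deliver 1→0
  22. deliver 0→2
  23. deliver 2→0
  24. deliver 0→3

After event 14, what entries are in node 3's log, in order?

y

after 1 — timeout(1): n1:prim/v1/[-]
after 2 — deliver 1→0: n0:back/v1/[-]
after 3 — deliver 1→2: n2:back/v1/[-]
after 4 — deliver 1→3: n3:back/v1/[-]
after 5 — propose(1,'y'): ·
after 6 — deliver 1→2: n2:back/v1/[y]
after 7 — deliver 2→1: ·
after 8 — deliver 1→3: n3:back/v1/[y]
after 9 — deliver 3→1: n1:prim/v1/[y]
after 10 — timeout(2): n2:prim/v2/[y]
after 11 — deliver 2→0: n0:back/v2/[-]
after 12 — deliver 0→2: ·
after 13 — deliver 2→3: n3:back/v2/[y]
after 14 — deliver 3→2: ·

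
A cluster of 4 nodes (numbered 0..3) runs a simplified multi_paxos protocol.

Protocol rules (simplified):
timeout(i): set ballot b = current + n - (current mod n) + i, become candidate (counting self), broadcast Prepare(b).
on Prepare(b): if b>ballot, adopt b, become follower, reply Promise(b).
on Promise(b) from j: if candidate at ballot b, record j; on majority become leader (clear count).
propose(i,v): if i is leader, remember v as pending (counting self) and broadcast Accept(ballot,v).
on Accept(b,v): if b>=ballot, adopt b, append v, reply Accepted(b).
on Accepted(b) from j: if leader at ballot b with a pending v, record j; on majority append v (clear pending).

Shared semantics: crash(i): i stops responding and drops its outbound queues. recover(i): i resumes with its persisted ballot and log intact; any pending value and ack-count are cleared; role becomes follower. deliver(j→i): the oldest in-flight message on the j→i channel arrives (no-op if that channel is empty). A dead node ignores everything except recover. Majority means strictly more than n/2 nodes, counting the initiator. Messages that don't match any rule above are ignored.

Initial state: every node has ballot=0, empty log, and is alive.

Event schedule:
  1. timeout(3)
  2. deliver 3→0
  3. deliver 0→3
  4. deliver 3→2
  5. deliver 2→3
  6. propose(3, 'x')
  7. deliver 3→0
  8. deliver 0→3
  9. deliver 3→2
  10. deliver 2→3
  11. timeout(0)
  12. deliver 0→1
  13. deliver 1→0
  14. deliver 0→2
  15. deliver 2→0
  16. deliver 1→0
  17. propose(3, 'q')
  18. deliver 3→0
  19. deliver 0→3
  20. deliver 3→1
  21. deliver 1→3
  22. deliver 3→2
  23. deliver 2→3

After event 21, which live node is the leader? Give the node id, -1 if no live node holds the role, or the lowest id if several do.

0

[1] timeout(3) → N3(cand b7 [-])
[2] deliver 3→0 → N0(foll b7 [-])
[3] deliver 0→3 → ∅
[4] deliver 3→2 → N2(foll b7 [-])
[5] deliver 2→3 → N3(lead b7 [-])
[6] propose(3,'x') → ∅
[7] deliver 3→0 → N0(foll b7 [x])
[8] deliver 0→3 → ∅
[9] deliver 3→2 → N2(foll b7 [x])
[10] deliver 2→3 → N3(lead b7 [x])
[11] timeout(0) → N0(cand b8 [x])
[12] deliver 0→1 → N1(foll b8 [-])
[13] deliver 1→0 → ∅
[14] deliver 0→2 → N2(foll b8 [x])
[15] deliver 2→0 → N0(lead b8 [x])
[16] deliver 1→0 → ∅
[17] propose(3,'q') → ∅
[18] deliver 3→0 → ∅
[19] deliver 0→3 → N3(foll b8 [x])
[20] deliver 3→1 → ∅
[21] deliver 1→3 → ∅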